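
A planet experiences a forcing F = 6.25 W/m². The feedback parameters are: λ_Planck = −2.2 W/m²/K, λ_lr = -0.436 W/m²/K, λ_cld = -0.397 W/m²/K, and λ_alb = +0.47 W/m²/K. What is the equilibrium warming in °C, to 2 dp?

Net feedback parameter λ = (−2.2) + (-0.436) + (-0.397) + (+0.47) = -2.563 W/m²/K.
ΔT = −F/λ = −6.25/(-2.563) = 2.44 °C.

2.44 °C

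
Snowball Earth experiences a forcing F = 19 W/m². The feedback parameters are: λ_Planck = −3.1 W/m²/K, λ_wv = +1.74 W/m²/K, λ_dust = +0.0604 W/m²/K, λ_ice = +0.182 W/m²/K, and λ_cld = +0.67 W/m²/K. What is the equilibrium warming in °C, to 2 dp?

42.45 °C

Net feedback parameter λ = (−3.1) + (+1.74) + (+0.0604) + (+0.182) + (+0.67) = -0.4476 W/m²/K.
ΔT = −F/λ = −19/(-0.4476) = 42.45 °C.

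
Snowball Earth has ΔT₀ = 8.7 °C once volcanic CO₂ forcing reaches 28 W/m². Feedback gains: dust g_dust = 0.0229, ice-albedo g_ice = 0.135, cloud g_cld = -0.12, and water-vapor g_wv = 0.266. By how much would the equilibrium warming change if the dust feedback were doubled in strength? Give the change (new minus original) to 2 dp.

0.43 °C

Original: g = 0.3039, ΔT = 8.7/(1−0.3039) = 12.4982 °C.
With doubled dust: g' = 0.3268, ΔT' = 8.7/(1−0.3268) = 12.9234 °C.
Change = 12.9234 − 12.4982 = 0.43 °C.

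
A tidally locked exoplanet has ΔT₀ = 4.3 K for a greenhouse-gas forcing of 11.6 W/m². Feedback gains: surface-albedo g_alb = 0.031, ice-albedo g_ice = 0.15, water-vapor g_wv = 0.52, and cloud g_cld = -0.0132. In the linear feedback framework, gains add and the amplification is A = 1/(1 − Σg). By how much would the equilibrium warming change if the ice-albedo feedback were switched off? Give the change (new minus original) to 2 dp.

Original: g = 0.6878, ΔT = 4.3/(1−0.6878) = 13.7732 K.
Without ice-albedo: g' = 0.5378, ΔT' = 4.3/(1−0.5378) = 9.3033 K.
Change = 9.3033 − 13.7732 = -4.47 K.

-4.47 K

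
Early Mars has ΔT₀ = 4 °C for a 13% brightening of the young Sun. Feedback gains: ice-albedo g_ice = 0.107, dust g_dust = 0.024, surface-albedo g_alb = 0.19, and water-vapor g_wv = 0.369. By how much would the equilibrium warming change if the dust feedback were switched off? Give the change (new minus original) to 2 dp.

Original: g = 0.69, ΔT = 4/(1−0.69) = 12.9032 °C.
Without dust: g' = 0.666, ΔT' = 4/(1−0.666) = 11.9760 °C.
Change = 11.9760 − 12.9032 = -0.93 °C.

-0.93 °C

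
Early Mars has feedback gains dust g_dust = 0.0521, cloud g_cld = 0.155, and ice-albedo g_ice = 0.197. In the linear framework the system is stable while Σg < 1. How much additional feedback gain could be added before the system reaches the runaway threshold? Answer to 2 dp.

Current total gain = 0.0521 + 0.155 + 0.197 = 0.4041.
Margin to runaway = 1 − 0.4041 = 0.60.

0.60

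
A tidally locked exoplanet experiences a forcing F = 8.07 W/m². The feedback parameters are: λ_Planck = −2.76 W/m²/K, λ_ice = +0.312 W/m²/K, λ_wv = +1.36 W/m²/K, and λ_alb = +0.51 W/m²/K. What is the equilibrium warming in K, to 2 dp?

13.96 K

Net feedback parameter λ = (−2.76) + (+0.312) + (+1.36) + (+0.51) = -0.578 W/m²/K.
ΔT = −F/λ = −8.07/(-0.578) = 13.96 K.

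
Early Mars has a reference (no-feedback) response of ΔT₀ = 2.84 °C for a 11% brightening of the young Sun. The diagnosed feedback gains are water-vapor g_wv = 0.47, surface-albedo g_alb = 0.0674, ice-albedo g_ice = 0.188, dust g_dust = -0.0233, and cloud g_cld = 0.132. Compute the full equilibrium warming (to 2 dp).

Total gain g = 0.47 + 0.0674 + 0.188 − 0.0233 + 0.132 = 0.8341.
Amplification A = 1/(1 − 0.8341) = 6.028.
ΔT = 2.84 × 6.028 = 17.12 °C.

17.12 °C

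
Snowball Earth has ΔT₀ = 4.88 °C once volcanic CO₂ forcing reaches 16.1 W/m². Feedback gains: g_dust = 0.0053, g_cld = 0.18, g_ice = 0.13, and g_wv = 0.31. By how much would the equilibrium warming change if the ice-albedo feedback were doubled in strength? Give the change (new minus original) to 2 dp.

Original: g = 0.6253, ΔT = 4.88/(1−0.6253) = 13.0238 °C.
With doubled ice-albedo: g' = 0.7553, ΔT' = 4.88/(1−0.7553) = 19.9428 °C.
Change = 19.9428 − 13.0238 = 6.92 °C.

6.92 °C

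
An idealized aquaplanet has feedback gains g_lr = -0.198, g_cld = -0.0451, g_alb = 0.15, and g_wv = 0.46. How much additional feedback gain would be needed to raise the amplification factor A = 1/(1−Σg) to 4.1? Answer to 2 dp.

0.39

Current total gain = 0.3669.
Target gain for A = 4.1: g* = 1 − 1/4.1 = 0.7561.
Additional gain needed = 0.7561 − 0.3669 = 0.39.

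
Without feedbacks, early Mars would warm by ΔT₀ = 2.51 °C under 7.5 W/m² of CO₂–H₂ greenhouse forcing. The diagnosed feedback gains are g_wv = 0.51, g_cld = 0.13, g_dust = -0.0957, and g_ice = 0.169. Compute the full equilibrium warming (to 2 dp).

Total gain g = 0.51 + 0.13 − 0.0957 + 0.169 = 0.7133.
Amplification A = 1/(1 − 0.7133) = 3.488.
ΔT = 2.51 × 3.488 = 8.75 °C.

8.75 °C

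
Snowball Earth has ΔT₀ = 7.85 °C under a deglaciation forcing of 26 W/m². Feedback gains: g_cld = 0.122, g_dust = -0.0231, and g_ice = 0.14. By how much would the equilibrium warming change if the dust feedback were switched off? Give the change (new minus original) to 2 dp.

0.32 °C

Original: g = 0.2389, ΔT = 7.85/(1−0.2389) = 10.3140 °C.
Without dust: g' = 0.262, ΔT' = 7.85/(1−0.262) = 10.6369 °C.
Change = 10.6369 − 10.3140 = 0.32 °C.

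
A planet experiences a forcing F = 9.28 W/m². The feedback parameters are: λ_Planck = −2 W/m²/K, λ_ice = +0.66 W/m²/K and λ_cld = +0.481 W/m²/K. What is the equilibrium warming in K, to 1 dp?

Net feedback parameter λ = (−2) + (+0.66) + (+0.481) = -0.859 W/m²/K.
ΔT = −F/λ = −9.28/(-0.859) = 10.8 K.

10.8 K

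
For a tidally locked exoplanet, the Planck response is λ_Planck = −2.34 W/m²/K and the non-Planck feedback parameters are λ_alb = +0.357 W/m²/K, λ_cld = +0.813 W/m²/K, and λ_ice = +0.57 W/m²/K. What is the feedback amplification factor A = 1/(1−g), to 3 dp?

3.900

Convert to gains: g_alb = 0.357/2.34 = 0.1526; g_cld = 0.813/2.34 = 0.3474; g_ice = 0.57/2.34 = 0.2436.
Total gain g = 0.7436.
A = 1/(1 − 0.7436) = 3.900.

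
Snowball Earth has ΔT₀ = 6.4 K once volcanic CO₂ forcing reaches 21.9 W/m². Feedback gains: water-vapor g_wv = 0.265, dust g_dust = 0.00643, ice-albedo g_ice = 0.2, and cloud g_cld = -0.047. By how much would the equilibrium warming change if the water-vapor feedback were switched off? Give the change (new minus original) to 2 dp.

-3.51 K

Original: g = 0.42443, ΔT = 6.4/(1−0.42443) = 11.1194 K.
Without water-vapor: g' = 0.15943, ΔT' = 6.4/(1−0.15943) = 7.6139 K.
Change = 7.6139 − 11.1194 = -3.51 K.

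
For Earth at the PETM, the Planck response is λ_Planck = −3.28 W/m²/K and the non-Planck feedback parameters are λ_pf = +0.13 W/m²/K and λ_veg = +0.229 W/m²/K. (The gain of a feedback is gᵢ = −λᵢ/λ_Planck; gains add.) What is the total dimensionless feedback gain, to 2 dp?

0.11

Convert to gains: g_pf = 0.13/3.28 = 0.03963; g_veg = 0.229/3.28 = 0.06982.
Total gain g = 0.10945.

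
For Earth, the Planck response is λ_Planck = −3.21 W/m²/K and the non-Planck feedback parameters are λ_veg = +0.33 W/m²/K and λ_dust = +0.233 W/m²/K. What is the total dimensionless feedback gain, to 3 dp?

Convert to gains: g_veg = 0.33/3.21 = 0.1028; g_dust = 0.233/3.21 = 0.07259.
Total gain g = 0.17539.

0.175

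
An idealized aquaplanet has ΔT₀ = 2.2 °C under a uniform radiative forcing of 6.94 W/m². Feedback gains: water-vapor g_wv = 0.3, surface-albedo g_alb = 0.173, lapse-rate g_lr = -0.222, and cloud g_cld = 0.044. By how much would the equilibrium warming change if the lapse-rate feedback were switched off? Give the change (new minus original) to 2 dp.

Original: g = 0.295, ΔT = 2.2/(1−0.295) = 3.1206 °C.
Without lapse-rate: g' = 0.517, ΔT' = 2.2/(1−0.517) = 4.5549 °C.
Change = 4.5549 − 3.1206 = 1.43 °C.

1.43 °C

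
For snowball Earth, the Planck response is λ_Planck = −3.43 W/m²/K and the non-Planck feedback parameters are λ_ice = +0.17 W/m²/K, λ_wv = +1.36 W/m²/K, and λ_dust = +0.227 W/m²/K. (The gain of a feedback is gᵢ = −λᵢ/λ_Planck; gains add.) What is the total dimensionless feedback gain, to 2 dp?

Convert to gains: g_ice = 0.17/3.43 = 0.04956; g_wv = 1.36/3.43 = 0.3965; g_dust = 0.227/3.43 = 0.06618.
Total gain g = 0.51224.

0.51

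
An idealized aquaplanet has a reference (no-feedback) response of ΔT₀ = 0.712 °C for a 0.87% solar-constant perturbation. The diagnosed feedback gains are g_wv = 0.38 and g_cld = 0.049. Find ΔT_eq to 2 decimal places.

1.25 °C

Total gain g = 0.38 + 0.049 = 0.429.
Amplification A = 1/(1 − 0.429) = 1.751.
ΔT = 0.712 × 1.751 = 1.25 °C.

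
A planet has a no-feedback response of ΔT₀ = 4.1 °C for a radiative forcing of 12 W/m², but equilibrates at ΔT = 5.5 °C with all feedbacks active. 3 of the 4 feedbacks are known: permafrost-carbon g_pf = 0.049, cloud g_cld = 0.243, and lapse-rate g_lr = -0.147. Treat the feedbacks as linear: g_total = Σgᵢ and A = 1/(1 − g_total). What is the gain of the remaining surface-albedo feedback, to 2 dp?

Amplification A = ΔT/ΔT₀ = 5.5/4.1 = 1.341.
Total gain g = 1 − 1/A = 1 − 1/1.341 = 0.2543.
Known gains sum to 0.049 + 0.243 − 0.147 = 0.145.
g_alb = 0.2543 − 0.145 = 0.11.

0.11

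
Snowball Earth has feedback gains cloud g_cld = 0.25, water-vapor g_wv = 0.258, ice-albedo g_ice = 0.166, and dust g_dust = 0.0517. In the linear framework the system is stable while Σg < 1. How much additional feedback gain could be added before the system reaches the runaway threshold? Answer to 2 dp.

0.27

Current total gain = 0.25 + 0.258 + 0.166 + 0.0517 = 0.7257.
Margin to runaway = 1 − 0.7257 = 0.27.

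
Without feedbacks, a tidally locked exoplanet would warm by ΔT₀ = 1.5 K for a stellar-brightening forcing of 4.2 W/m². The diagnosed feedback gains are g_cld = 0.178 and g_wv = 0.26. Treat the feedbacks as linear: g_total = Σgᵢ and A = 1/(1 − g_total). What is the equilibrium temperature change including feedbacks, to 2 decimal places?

Total gain g = 0.178 + 0.26 = 0.438.
Amplification A = 1/(1 − 0.438) = 1.779.
ΔT = 1.5 × 1.779 = 2.67 K.

2.67 K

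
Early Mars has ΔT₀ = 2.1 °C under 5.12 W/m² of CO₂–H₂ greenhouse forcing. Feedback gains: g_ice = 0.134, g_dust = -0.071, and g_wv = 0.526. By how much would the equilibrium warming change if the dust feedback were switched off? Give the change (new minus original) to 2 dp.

1.07 °C

Original: g = 0.589, ΔT = 2.1/(1−0.589) = 5.1095 °C.
Without dust: g' = 0.66, ΔT' = 2.1/(1−0.66) = 6.1765 °C.
Change = 6.1765 − 5.1095 = 1.07 °C.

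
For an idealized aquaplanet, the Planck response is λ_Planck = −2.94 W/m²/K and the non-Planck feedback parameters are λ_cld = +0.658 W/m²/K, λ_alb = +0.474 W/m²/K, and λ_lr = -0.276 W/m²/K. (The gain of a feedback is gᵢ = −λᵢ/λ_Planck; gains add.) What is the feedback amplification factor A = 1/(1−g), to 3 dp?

Convert to gains: g_cld = 0.658/2.94 = 0.2238; g_alb = 0.474/2.94 = 0.1612; g_lr = -0.276/2.94 = -0.09388.
Total gain g = 0.29112.
A = 1/(1 − 0.29112) = 1.411.

1.411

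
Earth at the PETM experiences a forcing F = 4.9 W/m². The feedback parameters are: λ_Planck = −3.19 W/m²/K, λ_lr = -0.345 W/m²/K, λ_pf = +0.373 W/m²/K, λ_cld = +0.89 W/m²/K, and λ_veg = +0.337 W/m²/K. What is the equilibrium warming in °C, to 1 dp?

2.5 °C

Net feedback parameter λ = (−3.19) + (-0.345) + (+0.373) + (+0.89) + (+0.337) = -1.935 W/m²/K.
ΔT = −F/λ = −4.9/(-1.935) = 2.5 °C.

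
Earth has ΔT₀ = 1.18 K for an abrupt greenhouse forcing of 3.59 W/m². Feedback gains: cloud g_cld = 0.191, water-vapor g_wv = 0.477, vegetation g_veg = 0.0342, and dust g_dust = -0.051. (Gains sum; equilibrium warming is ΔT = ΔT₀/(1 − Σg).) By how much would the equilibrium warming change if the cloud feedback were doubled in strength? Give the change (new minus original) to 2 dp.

Original: g = 0.6512, ΔT = 1.18/(1−0.6512) = 3.3830 K.
With doubled cloud: g' = 0.8422, ΔT' = 1.18/(1−0.8422) = 7.4778 K.
Change = 7.4778 − 3.3830 = 4.09 K.

4.09 K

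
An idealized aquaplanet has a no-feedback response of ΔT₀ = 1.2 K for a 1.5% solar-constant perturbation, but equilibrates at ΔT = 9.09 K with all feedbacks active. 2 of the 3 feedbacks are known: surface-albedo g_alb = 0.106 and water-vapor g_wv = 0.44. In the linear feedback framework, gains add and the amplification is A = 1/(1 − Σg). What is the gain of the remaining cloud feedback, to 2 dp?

Amplification A = ΔT/ΔT₀ = 9.09/1.2 = 7.575.
Total gain g = 1 − 1/A = 1 − 1/7.575 = 0.868.
Known gains sum to 0.106 + 0.44 = 0.546.
g_cld = 0.868 − 0.546 = 0.32.

0.32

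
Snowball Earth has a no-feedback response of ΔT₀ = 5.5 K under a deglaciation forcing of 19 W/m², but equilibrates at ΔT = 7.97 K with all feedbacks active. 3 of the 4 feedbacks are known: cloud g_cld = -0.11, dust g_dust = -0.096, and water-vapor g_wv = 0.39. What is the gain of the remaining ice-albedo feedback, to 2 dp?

Amplification A = ΔT/ΔT₀ = 7.97/5.5 = 1.449.
Total gain g = 1 − 1/A = 1 − 1/1.449 = 0.3099.
Known gains sum to -0.11 − 0.096 + 0.39 = 0.184.
g_ice = 0.3099 − 0.184 = 0.13.

0.13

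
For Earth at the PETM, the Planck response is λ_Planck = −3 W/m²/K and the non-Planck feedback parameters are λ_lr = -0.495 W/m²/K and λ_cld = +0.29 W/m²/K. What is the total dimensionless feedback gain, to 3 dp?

-0.068

Convert to gains: g_lr = -0.495/3 = -0.165; g_cld = 0.29/3 = 0.09667.
Total gain g = -0.06833.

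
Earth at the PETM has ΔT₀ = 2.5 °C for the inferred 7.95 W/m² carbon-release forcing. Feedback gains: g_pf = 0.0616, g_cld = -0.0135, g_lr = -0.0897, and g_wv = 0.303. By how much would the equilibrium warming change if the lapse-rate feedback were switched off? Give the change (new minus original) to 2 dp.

0.47 °C

Original: g = 0.2614, ΔT = 2.5/(1−0.2614) = 3.3848 °C.
Without lapse-rate: g' = 0.3511, ΔT' = 2.5/(1−0.3511) = 3.8527 °C.
Change = 3.8527 − 3.3848 = 0.47 °C.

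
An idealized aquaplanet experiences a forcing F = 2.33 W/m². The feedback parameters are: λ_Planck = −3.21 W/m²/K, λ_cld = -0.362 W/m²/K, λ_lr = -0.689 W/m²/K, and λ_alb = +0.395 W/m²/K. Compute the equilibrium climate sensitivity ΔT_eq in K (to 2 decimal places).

0.60 K

Net feedback parameter λ = (−3.21) + (-0.362) + (-0.689) + (+0.395) = -3.866 W/m²/K.
ΔT = −F/λ = −2.33/(-3.866) = 0.60 K.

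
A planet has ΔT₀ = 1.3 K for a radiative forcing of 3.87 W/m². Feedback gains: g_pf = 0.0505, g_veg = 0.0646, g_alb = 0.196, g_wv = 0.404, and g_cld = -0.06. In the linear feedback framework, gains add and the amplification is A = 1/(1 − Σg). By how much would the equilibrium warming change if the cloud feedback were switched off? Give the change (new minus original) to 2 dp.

Original: g = 0.6551, ΔT = 1.3/(1−0.6551) = 3.7692 K.
Without cloud: g' = 0.7151, ΔT' = 1.3/(1−0.7151) = 4.5630 K.
Change = 4.5630 − 3.7692 = 0.79 K.

0.79 K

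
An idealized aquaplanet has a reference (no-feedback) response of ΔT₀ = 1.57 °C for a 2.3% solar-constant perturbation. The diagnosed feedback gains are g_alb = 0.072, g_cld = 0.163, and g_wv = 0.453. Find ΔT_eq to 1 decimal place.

Total gain g = 0.072 + 0.163 + 0.453 = 0.688.
Amplification A = 1/(1 − 0.688) = 3.205.
ΔT = 1.57 × 3.205 = 5.0 °C.

5.0 °C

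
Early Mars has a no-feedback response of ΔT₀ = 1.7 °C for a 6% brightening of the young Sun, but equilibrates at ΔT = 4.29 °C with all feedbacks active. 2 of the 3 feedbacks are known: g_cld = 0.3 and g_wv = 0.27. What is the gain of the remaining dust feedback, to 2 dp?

0.03

Amplification A = ΔT/ΔT₀ = 4.29/1.7 = 2.524.
Total gain g = 1 − 1/A = 1 − 1/2.524 = 0.6038.
Known gains sum to 0.3 + 0.27 = 0.57.
g_dust = 0.6038 − 0.57 = 0.03.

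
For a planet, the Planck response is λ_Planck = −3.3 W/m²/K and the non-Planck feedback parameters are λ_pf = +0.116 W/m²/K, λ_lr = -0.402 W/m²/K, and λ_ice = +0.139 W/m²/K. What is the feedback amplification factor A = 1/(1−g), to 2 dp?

0.96

Convert to gains: g_pf = 0.116/3.3 = 0.03515; g_lr = -0.402/3.3 = -0.1218; g_ice = 0.139/3.3 = 0.04212.
Total gain g = -0.04453.
A = 1/(1 + 0.04453) = 0.96.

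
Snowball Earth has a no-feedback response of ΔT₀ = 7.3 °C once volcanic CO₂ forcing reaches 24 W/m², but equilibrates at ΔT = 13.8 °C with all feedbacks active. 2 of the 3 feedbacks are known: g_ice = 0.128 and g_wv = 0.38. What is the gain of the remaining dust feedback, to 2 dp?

Amplification A = ΔT/ΔT₀ = 13.8/7.3 = 1.89.
Total gain g = 1 − 1/A = 1 − 1/1.89 = 0.4709.
Known gains sum to 0.128 + 0.38 = 0.508.
g_dust = 0.4709 − 0.508 = -0.04.

-0.04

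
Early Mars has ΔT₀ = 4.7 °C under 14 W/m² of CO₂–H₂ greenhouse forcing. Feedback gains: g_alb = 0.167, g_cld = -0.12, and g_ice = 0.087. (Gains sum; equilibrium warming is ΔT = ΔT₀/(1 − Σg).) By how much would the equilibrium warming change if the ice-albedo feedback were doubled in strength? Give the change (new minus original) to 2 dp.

Original: g = 0.134, ΔT = 4.7/(1−0.134) = 5.4273 °C.
With doubled ice-albedo: g' = 0.221, ΔT' = 4.7/(1−0.221) = 6.0334 °C.
Change = 6.0334 − 5.4273 = 0.61 °C.

0.61 °C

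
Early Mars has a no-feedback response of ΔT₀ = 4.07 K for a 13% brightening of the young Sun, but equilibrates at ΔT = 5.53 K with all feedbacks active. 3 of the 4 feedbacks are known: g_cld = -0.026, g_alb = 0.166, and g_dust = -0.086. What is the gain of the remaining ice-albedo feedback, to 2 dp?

0.21

Amplification A = ΔT/ΔT₀ = 5.53/4.07 = 1.359.
Total gain g = 1 − 1/A = 1 − 1/1.359 = 0.2642.
Known gains sum to -0.026 + 0.166 − 0.086 = 0.054.
g_ice = 0.2642 − 0.054 = 0.21.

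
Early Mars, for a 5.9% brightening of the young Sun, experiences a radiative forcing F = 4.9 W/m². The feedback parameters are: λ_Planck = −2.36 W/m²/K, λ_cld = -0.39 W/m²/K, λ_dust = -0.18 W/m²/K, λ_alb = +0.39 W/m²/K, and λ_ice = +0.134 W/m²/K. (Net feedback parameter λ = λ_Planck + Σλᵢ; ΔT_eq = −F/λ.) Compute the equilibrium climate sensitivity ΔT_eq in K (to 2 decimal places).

Net feedback parameter λ = (−2.36) + (-0.39) + (-0.18) + (+0.39) + (+0.134) = -2.406 W/m²/K.
ΔT = −F/λ = −4.9/(-2.406) = 2.04 K.

2.04 K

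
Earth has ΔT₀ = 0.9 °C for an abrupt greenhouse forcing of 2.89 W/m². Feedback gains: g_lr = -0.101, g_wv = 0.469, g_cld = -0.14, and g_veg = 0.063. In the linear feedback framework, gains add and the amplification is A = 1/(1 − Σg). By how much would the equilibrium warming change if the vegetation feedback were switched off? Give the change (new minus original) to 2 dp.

-0.10 °C

Original: g = 0.291, ΔT = 0.9/(1−0.291) = 1.2694 °C.
Without vegetation: g' = 0.228, ΔT' = 0.9/(1−0.228) = 1.1658 °C.
Change = 1.1658 − 1.2694 = -0.10 °C.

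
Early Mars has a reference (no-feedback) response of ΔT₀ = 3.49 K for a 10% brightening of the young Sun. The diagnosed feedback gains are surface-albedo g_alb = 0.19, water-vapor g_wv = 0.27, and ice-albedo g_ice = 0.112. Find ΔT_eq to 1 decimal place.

Total gain g = 0.19 + 0.27 + 0.112 = 0.572.
Amplification A = 1/(1 − 0.572) = 2.336.
ΔT = 3.49 × 2.336 = 8.2 K.

8.2 K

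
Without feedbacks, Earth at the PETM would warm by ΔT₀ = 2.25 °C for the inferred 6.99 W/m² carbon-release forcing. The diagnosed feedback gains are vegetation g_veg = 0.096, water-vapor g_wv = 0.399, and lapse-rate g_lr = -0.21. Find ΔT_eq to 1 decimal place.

Total gain g = 0.096 + 0.399 − 0.21 = 0.285.
Amplification A = 1/(1 − 0.285) = 1.399.
ΔT = 2.25 × 1.399 = 3.1 °C.

3.1 °C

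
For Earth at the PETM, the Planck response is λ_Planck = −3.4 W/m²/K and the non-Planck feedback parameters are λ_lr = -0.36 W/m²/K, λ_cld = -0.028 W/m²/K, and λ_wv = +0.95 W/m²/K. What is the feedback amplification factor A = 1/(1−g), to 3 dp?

Convert to gains: g_lr = -0.36/3.4 = -0.1059; g_cld = -0.028/3.4 = -0.008235; g_wv = 0.95/3.4 = 0.2794.
Total gain g = 0.165265.
A = 1/(1 − 0.165265) = 1.198.

1.198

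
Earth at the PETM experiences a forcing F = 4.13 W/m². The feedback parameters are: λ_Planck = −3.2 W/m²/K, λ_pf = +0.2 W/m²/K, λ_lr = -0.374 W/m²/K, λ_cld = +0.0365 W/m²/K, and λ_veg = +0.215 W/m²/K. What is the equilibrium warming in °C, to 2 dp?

1.32 °C

Net feedback parameter λ = (−3.2) + (+0.2) + (-0.374) + (+0.0365) + (+0.215) = -3.1225 W/m²/K.
ΔT = −F/λ = −4.13/(-3.1225) = 1.32 °C.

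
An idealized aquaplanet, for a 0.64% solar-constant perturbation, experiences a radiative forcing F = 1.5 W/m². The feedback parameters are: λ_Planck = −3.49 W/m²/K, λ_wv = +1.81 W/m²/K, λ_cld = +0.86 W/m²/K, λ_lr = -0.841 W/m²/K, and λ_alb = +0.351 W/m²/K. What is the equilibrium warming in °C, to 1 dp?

1.1 °C

Net feedback parameter λ = (−3.49) + (+1.81) + (+0.86) + (-0.841) + (+0.351) = -1.31 W/m²/K.
ΔT = −F/λ = −1.5/(-1.31) = 1.1 °C.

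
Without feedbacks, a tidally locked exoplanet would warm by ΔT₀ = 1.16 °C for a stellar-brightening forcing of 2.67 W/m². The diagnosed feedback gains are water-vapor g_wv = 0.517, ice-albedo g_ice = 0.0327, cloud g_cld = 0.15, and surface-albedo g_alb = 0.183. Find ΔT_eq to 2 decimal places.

9.89 °C

Total gain g = 0.517 + 0.0327 + 0.15 + 0.183 = 0.8827.
Amplification A = 1/(1 − 0.8827) = 8.525.
ΔT = 1.16 × 8.525 = 9.89 °C.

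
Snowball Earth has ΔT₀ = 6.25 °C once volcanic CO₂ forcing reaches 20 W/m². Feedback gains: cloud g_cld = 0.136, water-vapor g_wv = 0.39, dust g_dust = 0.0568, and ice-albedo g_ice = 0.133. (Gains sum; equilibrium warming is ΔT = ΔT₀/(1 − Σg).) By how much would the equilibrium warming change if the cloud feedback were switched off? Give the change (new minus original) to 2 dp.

Original: g = 0.7158, ΔT = 6.25/(1−0.7158) = 21.9916 °C.
Without cloud: g' = 0.5798, ΔT' = 6.25/(1−0.5798) = 14.8739 °C.
Change = 14.8739 − 21.9916 = -7.12 °C.

-7.12 °C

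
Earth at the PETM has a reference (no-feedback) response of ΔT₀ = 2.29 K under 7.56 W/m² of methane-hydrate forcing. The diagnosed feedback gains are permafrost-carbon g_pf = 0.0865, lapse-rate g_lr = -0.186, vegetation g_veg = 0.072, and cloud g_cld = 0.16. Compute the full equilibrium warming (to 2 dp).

Total gain g = 0.0865 − 0.186 + 0.072 + 0.16 = 0.1325.
Amplification A = 1/(1 − 0.1325) = 1.153.
ΔT = 2.29 × 1.153 = 2.64 K.

2.64 K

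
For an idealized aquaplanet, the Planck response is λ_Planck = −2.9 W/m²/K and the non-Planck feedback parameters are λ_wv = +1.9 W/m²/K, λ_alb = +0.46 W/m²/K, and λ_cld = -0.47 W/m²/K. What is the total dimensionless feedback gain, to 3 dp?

0.652

Convert to gains: g_wv = 1.9/2.9 = 0.6552; g_alb = 0.46/2.9 = 0.1586; g_cld = -0.47/2.9 = -0.1621.
Total gain g = 0.6517.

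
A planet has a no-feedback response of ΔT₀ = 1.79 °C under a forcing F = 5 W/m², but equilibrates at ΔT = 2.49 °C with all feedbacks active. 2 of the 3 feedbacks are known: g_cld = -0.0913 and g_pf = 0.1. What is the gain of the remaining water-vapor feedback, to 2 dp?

Amplification A = ΔT/ΔT₀ = 2.49/1.79 = 1.391.
Total gain g = 1 − 1/A = 1 − 1/1.391 = 0.2811.
Known gains sum to -0.0913 + 0.1 = 0.0087.
g_wv = 0.2811 − 0.0087 = 0.27.

0.27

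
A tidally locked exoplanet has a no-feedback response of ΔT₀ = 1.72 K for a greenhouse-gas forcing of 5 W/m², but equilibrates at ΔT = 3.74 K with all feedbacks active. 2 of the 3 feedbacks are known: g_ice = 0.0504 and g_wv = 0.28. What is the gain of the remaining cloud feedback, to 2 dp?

Amplification A = ΔT/ΔT₀ = 3.74/1.72 = 2.174.
Total gain g = 1 − 1/A = 1 − 1/2.174 = 0.54.
Known gains sum to 0.0504 + 0.28 = 0.3304.
g_cld = 0.54 − 0.3304 = 0.21.

0.21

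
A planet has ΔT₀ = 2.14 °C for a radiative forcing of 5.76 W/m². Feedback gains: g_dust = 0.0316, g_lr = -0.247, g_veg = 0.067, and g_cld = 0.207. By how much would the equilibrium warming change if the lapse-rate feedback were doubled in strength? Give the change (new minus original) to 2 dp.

-0.47 °C

Original: g = 0.0586, ΔT = 2.14/(1−0.0586) = 2.2732 °C.
With doubled lapse-rate: g' = -0.1884, ΔT' = 2.14/(1+0.1884) = 1.8007 °C.
Change = 1.8007 − 2.2732 = -0.47 °C.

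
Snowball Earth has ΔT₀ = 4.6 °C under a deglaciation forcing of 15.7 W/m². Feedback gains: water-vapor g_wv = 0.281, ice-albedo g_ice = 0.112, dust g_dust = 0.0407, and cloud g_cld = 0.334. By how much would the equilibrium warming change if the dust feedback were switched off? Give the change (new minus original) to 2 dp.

-2.95 °C

Original: g = 0.7677, ΔT = 4.6/(1−0.7677) = 19.8020 °C.
Without dust: g' = 0.727, ΔT' = 4.6/(1−0.727) = 16.8498 °C.
Change = 16.8498 − 19.8020 = -2.95 °C.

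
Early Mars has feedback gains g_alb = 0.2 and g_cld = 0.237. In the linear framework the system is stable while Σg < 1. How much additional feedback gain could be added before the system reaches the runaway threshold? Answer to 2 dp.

0.56

Current total gain = 0.2 + 0.237 = 0.437.
Margin to runaway = 1 − 0.437 = 0.56.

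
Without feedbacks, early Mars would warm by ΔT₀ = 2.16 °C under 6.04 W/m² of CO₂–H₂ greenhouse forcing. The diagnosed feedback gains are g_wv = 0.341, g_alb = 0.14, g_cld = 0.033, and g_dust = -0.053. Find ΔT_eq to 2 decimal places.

Total gain g = 0.341 + 0.14 + 0.033 − 0.053 = 0.461.
Amplification A = 1/(1 − 0.461) = 1.855.
ΔT = 2.16 × 1.855 = 4.01 °C.

4.01 °C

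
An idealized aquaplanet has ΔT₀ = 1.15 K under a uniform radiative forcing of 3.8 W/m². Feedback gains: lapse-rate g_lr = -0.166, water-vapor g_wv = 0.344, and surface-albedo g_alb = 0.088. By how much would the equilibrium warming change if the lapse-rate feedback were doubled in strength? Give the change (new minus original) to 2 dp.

-0.29 K

Original: g = 0.266, ΔT = 1.15/(1−0.266) = 1.5668 K.
With doubled lapse-rate: g' = 0.1, ΔT' = 1.15/(1−0.1) = 1.2778 K.
Change = 1.2778 − 1.5668 = -0.29 K.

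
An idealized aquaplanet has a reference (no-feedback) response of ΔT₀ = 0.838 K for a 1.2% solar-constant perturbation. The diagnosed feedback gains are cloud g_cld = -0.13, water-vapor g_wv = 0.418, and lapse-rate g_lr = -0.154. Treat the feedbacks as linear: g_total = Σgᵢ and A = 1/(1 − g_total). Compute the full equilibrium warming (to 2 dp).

0.97 K

Total gain g = -0.13 + 0.418 − 0.154 = 0.134.
Amplification A = 1/(1 − 0.134) = 1.155.
ΔT = 0.838 × 1.155 = 0.97 K.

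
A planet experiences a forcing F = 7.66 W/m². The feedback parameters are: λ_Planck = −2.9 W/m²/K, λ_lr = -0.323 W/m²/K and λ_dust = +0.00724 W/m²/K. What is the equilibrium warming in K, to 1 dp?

2.4 K

Net feedback parameter λ = (−2.9) + (-0.323) + (+0.00724) = -3.21576 W/m²/K.
ΔT = −F/λ = −7.66/(-3.21576) = 2.4 K.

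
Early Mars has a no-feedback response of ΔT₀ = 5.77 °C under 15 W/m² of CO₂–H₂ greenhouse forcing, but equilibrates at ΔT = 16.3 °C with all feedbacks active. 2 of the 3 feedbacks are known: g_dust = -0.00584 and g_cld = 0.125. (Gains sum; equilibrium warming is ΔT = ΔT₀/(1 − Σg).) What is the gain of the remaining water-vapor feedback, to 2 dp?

Amplification A = ΔT/ΔT₀ = 16.3/5.77 = 2.825.
Total gain g = 1 − 1/A = 1 − 1/2.825 = 0.646.
Known gains sum to -0.00584 + 0.125 = 0.11916.
g_wv = 0.646 − 0.11916 = 0.53.

0.53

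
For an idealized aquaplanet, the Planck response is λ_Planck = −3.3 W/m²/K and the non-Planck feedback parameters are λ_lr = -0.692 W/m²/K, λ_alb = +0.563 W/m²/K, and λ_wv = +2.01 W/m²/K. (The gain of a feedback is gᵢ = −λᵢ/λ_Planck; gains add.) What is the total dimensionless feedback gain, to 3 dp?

Convert to gains: g_lr = -0.692/3.3 = -0.2097; g_alb = 0.563/3.3 = 0.1706; g_wv = 2.01/3.3 = 0.6091.
Total gain g = 0.57.

0.570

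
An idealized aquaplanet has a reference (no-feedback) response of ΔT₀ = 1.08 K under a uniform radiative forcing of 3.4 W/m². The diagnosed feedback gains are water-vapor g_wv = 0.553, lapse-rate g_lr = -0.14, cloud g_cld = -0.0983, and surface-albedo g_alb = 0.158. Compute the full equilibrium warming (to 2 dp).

2.05 K

Total gain g = 0.553 − 0.14 − 0.0983 + 0.158 = 0.4727.
Amplification A = 1/(1 − 0.4727) = 1.896.
ΔT = 1.08 × 1.896 = 2.05 K.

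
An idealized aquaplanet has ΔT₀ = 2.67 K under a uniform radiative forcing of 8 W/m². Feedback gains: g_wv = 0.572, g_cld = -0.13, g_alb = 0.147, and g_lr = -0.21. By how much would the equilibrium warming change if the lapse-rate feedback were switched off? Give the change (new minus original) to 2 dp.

Original: g = 0.379, ΔT = 2.67/(1−0.379) = 4.2995 K.
Without lapse-rate: g' = 0.589, ΔT' = 2.67/(1−0.589) = 6.4964 K.
Change = 6.4964 − 4.2995 = 2.20 K.

2.20 K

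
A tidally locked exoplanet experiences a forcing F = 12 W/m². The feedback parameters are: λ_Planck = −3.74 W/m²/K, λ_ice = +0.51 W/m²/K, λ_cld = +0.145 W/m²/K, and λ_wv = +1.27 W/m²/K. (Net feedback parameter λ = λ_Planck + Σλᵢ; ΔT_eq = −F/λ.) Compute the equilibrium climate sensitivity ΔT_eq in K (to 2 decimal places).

6.61 K

Net feedback parameter λ = (−3.74) + (+0.51) + (+0.145) + (+1.27) = -1.815 W/m²/K.
ΔT = −F/λ = −12/(-1.815) = 6.61 K.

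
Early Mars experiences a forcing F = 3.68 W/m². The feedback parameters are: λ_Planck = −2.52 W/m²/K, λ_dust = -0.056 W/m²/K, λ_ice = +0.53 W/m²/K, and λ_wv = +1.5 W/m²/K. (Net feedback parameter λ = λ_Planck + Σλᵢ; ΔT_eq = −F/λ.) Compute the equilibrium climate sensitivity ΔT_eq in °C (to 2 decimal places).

6.74 °C

Net feedback parameter λ = (−2.52) + (-0.056) + (+0.53) + (+1.5) = -0.546 W/m²/K.
ΔT = −F/λ = −3.68/(-0.546) = 6.74 °C.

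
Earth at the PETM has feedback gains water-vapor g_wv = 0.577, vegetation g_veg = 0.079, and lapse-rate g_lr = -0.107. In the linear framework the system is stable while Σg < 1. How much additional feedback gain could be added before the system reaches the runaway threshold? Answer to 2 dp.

Current total gain = 0.577 + 0.079 − 0.107 = 0.549.
Margin to runaway = 1 − 0.549 = 0.45.

0.45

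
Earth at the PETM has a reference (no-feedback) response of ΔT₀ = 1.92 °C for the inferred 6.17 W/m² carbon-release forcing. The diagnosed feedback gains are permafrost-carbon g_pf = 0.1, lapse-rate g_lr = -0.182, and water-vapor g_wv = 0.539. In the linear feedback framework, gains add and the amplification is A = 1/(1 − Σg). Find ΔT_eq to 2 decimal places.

Total gain g = 0.1 − 0.182 + 0.539 = 0.457.
Amplification A = 1/(1 − 0.457) = 1.842.
ΔT = 1.92 × 1.842 = 3.54 °C.

3.54 °C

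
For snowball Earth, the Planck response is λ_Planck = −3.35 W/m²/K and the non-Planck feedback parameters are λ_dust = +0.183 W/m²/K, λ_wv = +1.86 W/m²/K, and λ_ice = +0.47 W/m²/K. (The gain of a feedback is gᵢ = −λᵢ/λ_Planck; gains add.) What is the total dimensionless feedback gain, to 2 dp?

0.75

Convert to gains: g_dust = 0.183/3.35 = 0.05463; g_wv = 1.86/3.35 = 0.5552; g_ice = 0.47/3.35 = 0.1403.
Total gain g = 0.75013.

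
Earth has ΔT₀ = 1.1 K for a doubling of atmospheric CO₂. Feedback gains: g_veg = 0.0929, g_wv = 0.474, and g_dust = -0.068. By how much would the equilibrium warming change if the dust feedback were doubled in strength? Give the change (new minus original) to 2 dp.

Original: g = 0.4989, ΔT = 1.1/(1−0.4989) = 2.1952 K.
With doubled dust: g' = 0.4309, ΔT' = 1.1/(1−0.4309) = 1.9329 K.
Change = 1.9329 − 2.1952 = -0.26 K.

-0.26 K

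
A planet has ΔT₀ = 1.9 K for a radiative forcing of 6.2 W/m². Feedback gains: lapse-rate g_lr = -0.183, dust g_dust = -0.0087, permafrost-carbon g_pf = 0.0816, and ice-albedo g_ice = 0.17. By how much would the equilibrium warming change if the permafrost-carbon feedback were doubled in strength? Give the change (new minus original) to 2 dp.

Original: g = 0.0599, ΔT = 1.9/(1−0.0599) = 2.0211 K.
With doubled permafrost-carbon: g' = 0.1415, ΔT' = 1.9/(1−0.1415) = 2.2132 K.
Change = 2.2132 − 2.0211 = 0.19 K.

0.19 K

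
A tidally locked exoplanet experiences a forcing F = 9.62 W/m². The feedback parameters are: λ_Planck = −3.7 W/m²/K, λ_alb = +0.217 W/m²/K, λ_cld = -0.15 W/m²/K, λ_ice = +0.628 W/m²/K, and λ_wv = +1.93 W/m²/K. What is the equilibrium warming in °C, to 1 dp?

Net feedback parameter λ = (−3.7) + (+0.217) + (-0.15) + (+0.628) + (+1.93) = -1.075 W/m²/K.
ΔT = −F/λ = −9.62/(-1.075) = 8.9 °C.

8.9 °C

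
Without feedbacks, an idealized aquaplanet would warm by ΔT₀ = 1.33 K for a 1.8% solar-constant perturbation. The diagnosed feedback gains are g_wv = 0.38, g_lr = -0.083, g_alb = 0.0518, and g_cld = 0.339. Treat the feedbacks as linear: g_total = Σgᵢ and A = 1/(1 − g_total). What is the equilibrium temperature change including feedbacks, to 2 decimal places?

Total gain g = 0.38 − 0.083 + 0.0518 + 0.339 = 0.6878.
Amplification A = 1/(1 − 0.6878) = 3.203.
ΔT = 1.33 × 3.203 = 4.26 K.

4.26 K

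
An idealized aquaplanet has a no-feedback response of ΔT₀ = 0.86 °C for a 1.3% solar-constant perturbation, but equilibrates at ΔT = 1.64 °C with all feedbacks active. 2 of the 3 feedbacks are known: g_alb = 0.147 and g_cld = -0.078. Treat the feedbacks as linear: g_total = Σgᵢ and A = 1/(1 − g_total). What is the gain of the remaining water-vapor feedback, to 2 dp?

0.41

Amplification A = ΔT/ΔT₀ = 1.64/0.86 = 1.907.
Total gain g = 1 − 1/A = 1 − 1/1.907 = 0.4756.
Known gains sum to 0.147 − 0.078 = 0.069.
g_wv = 0.4756 − 0.069 = 0.41.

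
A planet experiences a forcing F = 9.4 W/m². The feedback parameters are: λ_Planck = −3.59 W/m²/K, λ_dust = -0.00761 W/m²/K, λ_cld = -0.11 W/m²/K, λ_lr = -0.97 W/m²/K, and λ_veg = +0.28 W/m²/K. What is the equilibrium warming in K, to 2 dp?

Net feedback parameter λ = (−3.59) + (-0.00761) + (-0.11) + (-0.97) + (+0.28) = -4.39761 W/m²/K.
ΔT = −F/λ = −9.4/(-4.39761) = 2.14 K.

2.14 K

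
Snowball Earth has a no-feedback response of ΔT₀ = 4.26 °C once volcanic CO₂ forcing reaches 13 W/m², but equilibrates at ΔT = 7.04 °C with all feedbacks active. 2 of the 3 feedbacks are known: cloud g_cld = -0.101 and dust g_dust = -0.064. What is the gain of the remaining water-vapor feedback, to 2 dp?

Amplification A = ΔT/ΔT₀ = 7.04/4.26 = 1.653.
Total gain g = 1 − 1/A = 1 − 1/1.653 = 0.395.
Known gains sum to -0.101 − 0.064 = -0.165.
g_wv = 0.395 + 0.165 = 0.56.

0.56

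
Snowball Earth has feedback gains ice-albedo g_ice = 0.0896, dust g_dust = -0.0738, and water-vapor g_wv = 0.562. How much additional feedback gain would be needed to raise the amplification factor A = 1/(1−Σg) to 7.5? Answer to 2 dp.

Current total gain = 0.5778.
Target gain for A = 7.5: g* = 1 − 1/7.5 = 0.8667.
Additional gain needed = 0.8667 − 0.5778 = 0.29.

0.29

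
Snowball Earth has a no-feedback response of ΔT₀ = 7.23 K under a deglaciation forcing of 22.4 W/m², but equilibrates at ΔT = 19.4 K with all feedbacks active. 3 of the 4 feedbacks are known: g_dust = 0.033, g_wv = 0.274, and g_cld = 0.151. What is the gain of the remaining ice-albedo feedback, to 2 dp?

0.17

Amplification A = ΔT/ΔT₀ = 19.4/7.23 = 2.683.
Total gain g = 1 − 1/A = 1 − 1/2.683 = 0.6273.
Known gains sum to 0.033 + 0.274 + 0.151 = 0.458.
g_ice = 0.6273 − 0.458 = 0.17.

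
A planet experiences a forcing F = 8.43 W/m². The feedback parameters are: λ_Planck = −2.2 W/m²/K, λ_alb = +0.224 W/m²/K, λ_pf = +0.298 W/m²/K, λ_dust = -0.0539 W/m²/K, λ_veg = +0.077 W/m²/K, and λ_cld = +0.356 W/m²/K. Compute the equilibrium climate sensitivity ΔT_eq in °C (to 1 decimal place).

6.5 °C

Net feedback parameter λ = (−2.2) + (+0.224) + (+0.298) + (-0.0539) + (+0.077) + (+0.356) = -1.2989 W/m²/K.
ΔT = −F/λ = −8.43/(-1.2989) = 6.5 °C.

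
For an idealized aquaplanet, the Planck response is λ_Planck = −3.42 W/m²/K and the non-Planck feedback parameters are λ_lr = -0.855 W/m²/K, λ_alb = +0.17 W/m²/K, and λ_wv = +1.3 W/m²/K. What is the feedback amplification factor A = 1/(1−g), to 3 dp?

1.219

Convert to gains: g_lr = -0.855/3.42 = -0.25; g_alb = 0.17/3.42 = 0.04971; g_wv = 1.3/3.42 = 0.3801.
Total gain g = 0.17981.
A = 1/(1 − 0.17981) = 1.219.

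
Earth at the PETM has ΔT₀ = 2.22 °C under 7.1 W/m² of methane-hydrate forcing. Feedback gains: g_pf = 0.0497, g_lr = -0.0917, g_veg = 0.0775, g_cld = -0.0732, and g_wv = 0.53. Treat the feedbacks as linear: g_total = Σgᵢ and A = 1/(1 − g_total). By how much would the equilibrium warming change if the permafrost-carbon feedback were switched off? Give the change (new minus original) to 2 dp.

Original: g = 0.4923, ΔT = 2.22/(1−0.4923) = 4.3727 °C.
Without permafrost-carbon: g' = 0.4426, ΔT' = 2.22/(1−0.4426) = 3.9828 °C.
Change = 3.9828 − 4.3727 = -0.39 °C.

-0.39 °C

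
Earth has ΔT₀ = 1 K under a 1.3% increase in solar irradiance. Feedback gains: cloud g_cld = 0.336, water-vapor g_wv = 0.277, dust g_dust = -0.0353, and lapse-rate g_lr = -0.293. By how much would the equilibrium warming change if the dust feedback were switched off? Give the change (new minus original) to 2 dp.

0.07 K

Original: g = 0.2847, ΔT = 1/(1−0.2847) = 1.3980 K.
Without dust: g' = 0.32, ΔT' = 1/(1−0.32) = 1.4706 K.
Change = 1.4706 − 1.3980 = 0.07 K.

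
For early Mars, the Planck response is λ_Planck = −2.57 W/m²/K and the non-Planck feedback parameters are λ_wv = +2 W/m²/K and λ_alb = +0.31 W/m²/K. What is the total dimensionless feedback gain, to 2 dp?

Convert to gains: g_wv = 2/2.57 = 0.7782; g_alb = 0.31/2.57 = 0.1206.
Total gain g = 0.8988.

0.90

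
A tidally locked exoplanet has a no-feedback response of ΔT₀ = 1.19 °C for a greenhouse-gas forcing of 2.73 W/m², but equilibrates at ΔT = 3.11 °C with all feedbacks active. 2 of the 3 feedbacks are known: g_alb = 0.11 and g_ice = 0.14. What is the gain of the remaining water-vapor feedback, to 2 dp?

Amplification A = ΔT/ΔT₀ = 3.11/1.19 = 2.613.
Total gain g = 1 − 1/A = 1 − 1/2.613 = 0.6173.
Known gains sum to 0.11 + 0.14 = 0.25.
g_wv = 0.6173 − 0.25 = 0.37.

0.37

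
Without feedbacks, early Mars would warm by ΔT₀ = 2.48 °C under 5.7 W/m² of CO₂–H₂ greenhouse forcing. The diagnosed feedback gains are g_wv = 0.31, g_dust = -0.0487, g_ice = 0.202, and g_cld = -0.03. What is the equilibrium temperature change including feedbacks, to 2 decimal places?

Total gain g = 0.31 − 0.0487 + 0.202 − 0.03 = 0.4333.
Amplification A = 1/(1 − 0.4333) = 1.765.
ΔT = 2.48 × 1.765 = 4.38 °C.

4.38 °C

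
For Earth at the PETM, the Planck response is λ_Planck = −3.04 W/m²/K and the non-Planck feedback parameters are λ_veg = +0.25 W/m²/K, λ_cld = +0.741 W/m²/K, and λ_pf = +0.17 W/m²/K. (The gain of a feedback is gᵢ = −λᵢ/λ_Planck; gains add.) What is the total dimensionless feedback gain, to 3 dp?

0.382

Convert to gains: g_veg = 0.25/3.04 = 0.08224; g_cld = 0.741/3.04 = 0.2437; g_pf = 0.17/3.04 = 0.05592.
Total gain g = 0.38186.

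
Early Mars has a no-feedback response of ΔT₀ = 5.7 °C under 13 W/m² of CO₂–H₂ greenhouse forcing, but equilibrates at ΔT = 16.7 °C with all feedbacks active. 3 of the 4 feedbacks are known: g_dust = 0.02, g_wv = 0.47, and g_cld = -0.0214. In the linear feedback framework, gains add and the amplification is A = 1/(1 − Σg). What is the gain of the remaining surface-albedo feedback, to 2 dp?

0.19

Amplification A = ΔT/ΔT₀ = 16.7/5.7 = 2.93.
Total gain g = 1 − 1/A = 1 − 1/2.93 = 0.6587.
Known gains sum to 0.02 + 0.47 − 0.0214 = 0.4686.
g_alb = 0.6587 − 0.4686 = 0.19.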